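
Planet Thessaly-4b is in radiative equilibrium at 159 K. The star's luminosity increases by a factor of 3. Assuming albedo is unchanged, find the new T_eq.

T_eq ∝ L^(1/4) · d^(−1/2).
T′ = 159 × 3^(1/4) = 209 K.

T_eq ≈ 209 K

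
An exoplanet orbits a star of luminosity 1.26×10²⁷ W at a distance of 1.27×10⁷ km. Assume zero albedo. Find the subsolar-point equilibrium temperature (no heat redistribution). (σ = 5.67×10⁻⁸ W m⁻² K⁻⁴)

T_ss ≈ 1820 K

d = 1.27×10⁷ km = 1.27×10¹⁰ m.
Flux: S = L/(4πd²) = 1.26×10²⁷/(4π×(1.27×10¹⁰)²) = 6.22×10⁵ W m⁻².
At the subsolar point the surface absorbs S(1−A) and emits σT⁴ per unit area — no factor of 4, since only the local patch is in balance.
T = [6.22×10⁵ × 1.00 / 5.67×10⁻⁸]^(1/4) = (1.10×10¹³)^(1/4) = 1820 K.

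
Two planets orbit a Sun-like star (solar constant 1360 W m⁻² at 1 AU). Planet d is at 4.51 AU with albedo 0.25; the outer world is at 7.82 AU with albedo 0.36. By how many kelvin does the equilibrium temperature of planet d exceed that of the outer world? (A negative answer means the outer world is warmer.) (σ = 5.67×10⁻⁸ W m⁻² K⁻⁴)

T_eq = [S₀(1−A)/(4σd²)]^(1/4), so T ∝ (1−A)^(1/4) / √d.
T₁ = [1360×0.75/(4×5.67×10⁻⁸×4.51²)]^(1/4) = 121.94 K.
T₂ = [1360×0.64/(4×5.67×10⁻⁸×7.82²)]^(1/4) = 89.01 K.

ΔT ≈ 32.9 K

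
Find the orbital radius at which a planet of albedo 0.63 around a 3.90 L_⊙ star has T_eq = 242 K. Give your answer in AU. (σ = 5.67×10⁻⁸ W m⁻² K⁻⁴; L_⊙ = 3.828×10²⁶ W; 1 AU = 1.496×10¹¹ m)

L = 3.90 × 3.828×10²⁶ = 1.49×10²⁷ W.
From T_eq⁴ = L(1−A)/(16πσd²): d = √[L(1−A)/(16πσT_eq⁴)].
d = √[1.49×10²⁷ × 0.37 / (16π × 5.67×10⁻⁸ × (242)⁴)] = 2.38×10¹¹ m = 1.59 AU.

d ≈ 1.59 AU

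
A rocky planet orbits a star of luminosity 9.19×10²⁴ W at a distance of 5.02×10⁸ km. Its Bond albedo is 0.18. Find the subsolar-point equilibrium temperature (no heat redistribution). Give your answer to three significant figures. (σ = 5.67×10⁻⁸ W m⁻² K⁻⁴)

T_ss ≈ 80.5 K

d = 5.02×10⁸ km = 5.02×10¹¹ m.
Flux: S = L/(4πd²) = 9.19×10²⁴/(4π×(5.02×10¹¹)²) = 2.90 W m⁻².
At the subsolar point the surface absorbs S(1−A) and emits σT⁴ per unit area — no factor of 4, since only the local patch is in balance.
T = [2.90 × 0.82 / 5.67×10⁻⁸]^(1/4) = (4.20×10⁷)^(1/4) = 80.5 K.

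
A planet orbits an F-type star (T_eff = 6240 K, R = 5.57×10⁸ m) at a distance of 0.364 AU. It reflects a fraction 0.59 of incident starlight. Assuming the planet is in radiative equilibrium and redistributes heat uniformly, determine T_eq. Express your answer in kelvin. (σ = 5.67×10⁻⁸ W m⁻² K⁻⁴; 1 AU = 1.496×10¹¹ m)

T_eq ≈ 357 K

d = 0.364 AU = 5.45×10¹⁰ m.
L = 4πR_⋆²σT_⋆⁴ = 4π(5.57×10⁸)² × 5.67×10⁻⁸ × (6240)⁴ = 3.35×10²⁶ W.
S = L/(4πd²) = 8990 W m⁻².
Energy balance: absorbed = emitted ⇒ πR²·S(1−A) = 4πR²·σT_eq⁴, so T_eq⁴ = S(1−A)/(4σ).
T_eq = [8990 × 0.41 / (4 × 5.67×10⁻⁸)]^(1/4) = (1.63×10¹⁰)^(1/4) = 357 K.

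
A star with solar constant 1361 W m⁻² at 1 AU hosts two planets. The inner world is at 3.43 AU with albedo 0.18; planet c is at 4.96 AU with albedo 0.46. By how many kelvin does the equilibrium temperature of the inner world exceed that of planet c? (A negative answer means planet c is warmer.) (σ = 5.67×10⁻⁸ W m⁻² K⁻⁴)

T_eq = [S₀(1−A)/(4σd²)]^(1/4), so T ∝ (1−A)^(1/4) / √d.
T₁ = [1361×0.82/(4×5.67×10⁻⁸×3.43²)]^(1/4) = 143.01 K.
T₂ = [1361×0.54/(4×5.67×10⁻⁸×4.96²)]^(1/4) = 107.13 K.

ΔT ≈ 35.9 K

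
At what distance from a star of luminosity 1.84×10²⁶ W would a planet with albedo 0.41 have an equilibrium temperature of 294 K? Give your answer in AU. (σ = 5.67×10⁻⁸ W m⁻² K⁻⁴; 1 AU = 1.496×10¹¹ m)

From T_eq⁴ = L(1−A)/(16πσd²): d = √[L(1−A)/(16πσT_eq⁴)].
d = √[1.84×10²⁶ × 0.59 / (16π × 5.67×10⁻⁸ × (294)⁴)] = 7.14×10¹⁰ m = 0.477 AU.

d ≈ 0.477 AU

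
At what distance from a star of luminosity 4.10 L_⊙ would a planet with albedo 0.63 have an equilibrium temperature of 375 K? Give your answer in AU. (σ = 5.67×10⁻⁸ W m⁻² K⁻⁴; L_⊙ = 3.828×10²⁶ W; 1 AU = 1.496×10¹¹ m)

d ≈ 0.679 AU

L = 4.10 × 3.828×10²⁶ = 1.57×10²⁷ W.
From T_eq⁴ = L(1−A)/(16πσd²): d = √[L(1−A)/(16πσT_eq⁴)].
d = √[1.57×10²⁷ × 0.37 / (16π × 5.67×10⁻⁸ × (375)⁴)] = 1.02×10¹¹ m = 0.679 AU.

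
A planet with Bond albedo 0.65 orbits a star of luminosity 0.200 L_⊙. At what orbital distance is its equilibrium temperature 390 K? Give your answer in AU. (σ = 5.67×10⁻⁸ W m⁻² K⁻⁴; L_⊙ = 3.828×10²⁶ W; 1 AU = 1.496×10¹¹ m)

d ≈ 0.135 AU

L = 0.200 × 3.828×10²⁶ = 7.66×10²⁵ W.
From T_eq⁴ = L(1−A)/(16πσd²): d = √[L(1−A)/(16πσT_eq⁴)].
d = √[7.66×10²⁵ × 0.35 / (16π × 5.67×10⁻⁸ × (390)⁴)] = 2.02×10¹⁰ m = 0.135 AU.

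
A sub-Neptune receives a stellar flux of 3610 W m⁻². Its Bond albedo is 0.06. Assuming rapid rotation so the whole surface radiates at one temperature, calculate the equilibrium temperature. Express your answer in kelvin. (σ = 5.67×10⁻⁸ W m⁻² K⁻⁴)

Energy balance: absorbed = emitted ⇒ πR²·S(1−A) = 4πR²·σT_eq⁴, so T_eq⁴ = S(1−A)/(4σ).
T_eq = [3610 × 0.94 / (4 × 5.67×10⁻⁸)]^(1/4) = (1.50×10¹⁰)^(1/4) = 350 K.

T_eq ≈ 350 K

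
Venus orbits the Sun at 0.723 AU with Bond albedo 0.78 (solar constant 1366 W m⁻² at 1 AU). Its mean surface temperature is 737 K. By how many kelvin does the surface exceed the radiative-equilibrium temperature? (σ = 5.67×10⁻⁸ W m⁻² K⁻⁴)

S = 1366/0.723² = 2613 W m⁻².
T_eq = [S(1−A)/(4σ)]^(1/4) = [2613×0.22/(4×5.67×10⁻⁸)]^(1/4) = 224.4 K.
ΔT = T_surf − T_eq = 737 − 224.4.

ΔT ≈ 512.6 K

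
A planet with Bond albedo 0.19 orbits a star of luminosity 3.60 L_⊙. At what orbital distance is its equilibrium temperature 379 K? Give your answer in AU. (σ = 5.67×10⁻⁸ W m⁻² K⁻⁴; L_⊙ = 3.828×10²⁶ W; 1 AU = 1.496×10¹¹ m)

L = 3.60 × 3.828×10²⁶ = 1.38×10²⁷ W.
From T_eq⁴ = L(1−A)/(16πσd²): d = √[L(1−A)/(16πσT_eq⁴)].
d = √[1.38×10²⁷ × 0.81 / (16π × 5.67×10⁻⁸ × (379)⁴)] = 1.38×10¹¹ m = 0.921 AU.

d ≈ 0.921 AU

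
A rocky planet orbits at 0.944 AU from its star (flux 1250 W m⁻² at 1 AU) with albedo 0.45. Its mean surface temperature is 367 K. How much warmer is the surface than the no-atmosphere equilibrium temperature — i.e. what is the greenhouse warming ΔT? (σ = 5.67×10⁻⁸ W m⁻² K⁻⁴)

ΔT ≈ 125.5 K

S = 1250/0.944² = 1403 W m⁻².
T_eq = [S(1−A)/(4σ)]^(1/4) = [1403×0.55/(4×5.67×10⁻⁸)]^(1/4) = 241.5 K.
ΔT = T_surf − T_eq = 367 − 241.5.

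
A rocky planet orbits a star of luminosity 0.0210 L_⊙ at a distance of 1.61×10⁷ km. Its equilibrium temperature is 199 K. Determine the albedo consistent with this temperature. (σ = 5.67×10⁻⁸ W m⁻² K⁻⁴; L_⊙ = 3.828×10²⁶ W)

d = 1.61×10⁷ km = 1.61×10¹⁰ m.
L = 0.0210 × 3.828×10²⁶ = 8.04×10²⁴ W.
Flux: S = L/(4πd²) = 8.04×10²⁴/(4π×(1.61×10¹⁰)²) = 2470 W m⁻².
From T_eq⁴ = S(1−A)/(4σ): 1−A = 4σT_eq⁴/S.
1−A = 4 × 5.67×10⁻⁸ × (199)⁴ / 2470 = 0.144.

A ≈ 0.86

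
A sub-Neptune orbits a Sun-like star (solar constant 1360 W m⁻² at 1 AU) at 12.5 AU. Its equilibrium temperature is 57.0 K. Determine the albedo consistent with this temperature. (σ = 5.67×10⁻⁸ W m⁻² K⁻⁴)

A ≈ 0.72

Flux at 12.5 AU: S = 1360/12.5² = 8.70 W m⁻².
From T_eq⁴ = S(1−A)/(4σ): 1−A = 4σT_eq⁴/S.
1−A = 4 × 5.67×10⁻⁸ × (57.0)⁴ / 8.70 = 0.275.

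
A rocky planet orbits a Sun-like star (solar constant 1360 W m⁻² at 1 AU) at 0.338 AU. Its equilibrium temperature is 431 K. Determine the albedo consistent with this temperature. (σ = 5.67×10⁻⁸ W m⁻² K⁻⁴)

A ≈ 0.34

Flux at 0.338 AU: S = 1360/0.338² = 1.19×10⁴ W m⁻².
From T_eq⁴ = S(1−A)/(4σ): 1−A = 4σT_eq⁴/S.
1−A = 4 × 5.67×10⁻⁸ × (431)⁴ / 1.19×10⁴ = 0.657.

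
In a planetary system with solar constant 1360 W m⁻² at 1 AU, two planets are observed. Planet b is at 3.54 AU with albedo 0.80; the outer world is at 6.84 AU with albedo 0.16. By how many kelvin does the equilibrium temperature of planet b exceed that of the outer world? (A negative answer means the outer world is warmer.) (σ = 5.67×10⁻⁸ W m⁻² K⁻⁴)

ΔT ≈ -3.0 K

T_eq = [S₀(1−A)/(4σd²)]^(1/4), so T ∝ (1−A)^(1/4) / √d.
T₁ = [1360×0.20/(4×5.67×10⁻⁸×3.54²)]^(1/4) = 98.91 K.
T₂ = [1360×0.84/(4×5.67×10⁻⁸×6.84²)]^(1/4) = 101.86 K.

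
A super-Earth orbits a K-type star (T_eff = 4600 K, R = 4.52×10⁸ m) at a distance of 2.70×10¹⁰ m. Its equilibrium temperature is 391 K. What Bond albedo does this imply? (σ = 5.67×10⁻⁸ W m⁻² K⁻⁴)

L = 4πR_⋆²σT_⋆⁴ = 4π(4.52×10⁸)² × 5.67×10⁻⁸ × (4600)⁴ = 6.52×10²⁵ W.
S = L/(4πd²) = 7110 W m⁻².
From T_eq⁴ = S(1−A)/(4σ): 1−A = 4σT_eq⁴/S.
1−A = 4 × 5.67×10⁻⁸ × (391)⁴ / 7110 = 0.745.

A ≈ 0.25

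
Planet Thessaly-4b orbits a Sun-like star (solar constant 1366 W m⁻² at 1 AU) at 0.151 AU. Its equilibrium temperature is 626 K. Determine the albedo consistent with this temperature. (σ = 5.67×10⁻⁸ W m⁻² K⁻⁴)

A ≈ 0.42

Flux at 0.151 AU: S = 1366/0.151² = 5.99×10⁴ W m⁻².
From T_eq⁴ = S(1−A)/(4σ): 1−A = 4σT_eq⁴/S.
1−A = 4 × 5.67×10⁻⁸ × (626)⁴ / 5.99×10⁴ = 0.581.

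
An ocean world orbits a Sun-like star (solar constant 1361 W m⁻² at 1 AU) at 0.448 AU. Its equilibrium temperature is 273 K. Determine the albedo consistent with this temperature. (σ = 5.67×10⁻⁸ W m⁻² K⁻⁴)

A ≈ 0.81

Flux at 0.448 AU: S = 1361/0.448² = 6780 W m⁻².
From T_eq⁴ = S(1−A)/(4σ): 1−A = 4σT_eq⁴/S.
1−A = 4 × 5.67×10⁻⁸ × (273)⁴ / 6780 = 0.186.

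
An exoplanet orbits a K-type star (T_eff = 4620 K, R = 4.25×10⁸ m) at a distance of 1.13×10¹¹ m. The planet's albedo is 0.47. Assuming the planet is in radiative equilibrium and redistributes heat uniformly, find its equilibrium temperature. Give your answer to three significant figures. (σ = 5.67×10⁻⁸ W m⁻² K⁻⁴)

T_eq ≈ 171 K

L = 4πR_⋆²σT_⋆⁴ = 4π(4.25×10⁸)² × 5.67×10⁻⁸ × (4620)⁴ = 5.86×10²⁵ W.
S = L/(4πd²) = 365 W m⁻².
Energy balance: absorbed = emitted ⇒ πR²·S(1−A) = 4πR²·σT_eq⁴, so T_eq⁴ = S(1−A)/(4σ).
T_eq = [365 × 0.53 / (4 × 5.67×10⁻⁸)]^(1/4) = (8.54×10⁸)^(1/4) = 171 K.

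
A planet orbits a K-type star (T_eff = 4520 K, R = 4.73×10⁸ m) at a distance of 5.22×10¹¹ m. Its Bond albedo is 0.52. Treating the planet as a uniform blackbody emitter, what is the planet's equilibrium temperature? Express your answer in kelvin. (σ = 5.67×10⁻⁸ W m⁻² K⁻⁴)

L = 4πR_⋆²σT_⋆⁴ = 4π(4.73×10⁸)² × 5.67×10⁻⁸ × (4520)⁴ = 6.65×10²⁵ W.
S = L/(4πd²) = 19.4 W m⁻².
Energy balance: absorbed = emitted ⇒ πR²·S(1−A) = 4πR²·σT_eq⁴, so T_eq⁴ = S(1−A)/(4σ).
T_eq = [19.4 × 0.48 / (4 × 5.67×10⁻⁸)]^(1/4) = (4.11×10⁷)^(1/4) = 80.1 K.

T_eq ≈ 80.1 K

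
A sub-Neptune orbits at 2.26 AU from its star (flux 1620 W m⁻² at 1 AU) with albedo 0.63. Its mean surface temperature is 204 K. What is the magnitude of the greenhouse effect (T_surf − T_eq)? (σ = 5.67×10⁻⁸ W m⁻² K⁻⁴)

ΔT ≈ 53.2 K

S = 1620/2.26² = 317.2 W m⁻².
T_eq = [S(1−A)/(4σ)]^(1/4) = [317.2×0.37/(4×5.67×10⁻⁸)]^(1/4) = 150.8 K.
ΔT = T_surf − T_eq = 204 − 150.8.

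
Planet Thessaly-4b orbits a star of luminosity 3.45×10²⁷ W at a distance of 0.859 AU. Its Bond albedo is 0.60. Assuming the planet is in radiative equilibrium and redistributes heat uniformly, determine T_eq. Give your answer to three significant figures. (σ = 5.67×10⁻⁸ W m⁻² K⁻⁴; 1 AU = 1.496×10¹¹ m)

d = 0.859 AU = 1.29×10¹¹ m.
Flux: S = L/(4πd²) = 3.45×10²⁷/(4π×(1.29×10¹¹)²) = 1.66×10⁴ W m⁻².
Energy balance: absorbed = emitted ⇒ πR²·S(1−A) = 4πR²·σT_eq⁴, so T_eq⁴ = S(1−A)/(4σ).
T_eq = [1.66×10⁴ × 0.40 / (4 × 5.67×10⁻⁸)]^(1/4) = (2.93×10¹⁰)^(1/4) = 414 K.

T_eq ≈ 414 K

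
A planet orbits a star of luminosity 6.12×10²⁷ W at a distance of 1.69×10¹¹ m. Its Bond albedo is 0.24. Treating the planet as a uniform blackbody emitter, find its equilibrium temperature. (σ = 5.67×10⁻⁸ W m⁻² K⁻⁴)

T_eq ≈ 489 K

Flux: S = L/(4πd²) = 6.12×10²⁷/(4π×(1.69×10¹¹)²) = 1.71×10⁴ W m⁻².
Energy balance: absorbed = emitted ⇒ πR²·S(1−A) = 4πR²·σT_eq⁴, so T_eq⁴ = S(1−A)/(4σ).
T_eq = [1.71×10⁴ × 0.76 / (4 × 5.67×10⁻⁸)]^(1/4) = (5.71×10¹⁰)^(1/4) = 489 K.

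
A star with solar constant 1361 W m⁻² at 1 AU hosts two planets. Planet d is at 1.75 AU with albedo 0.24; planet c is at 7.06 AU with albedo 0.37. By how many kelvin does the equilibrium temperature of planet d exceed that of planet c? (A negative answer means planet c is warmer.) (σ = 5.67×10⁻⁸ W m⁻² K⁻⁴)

ΔT ≈ 103.1 K

T_eq = [S₀(1−A)/(4σd²)]^(1/4), so T ∝ (1−A)^(1/4) / √d.
T₁ = [1361×0.76/(4×5.67×10⁻⁸×1.75²)]^(1/4) = 196.44 K.
T₂ = [1361×0.63/(4×5.67×10⁻⁸×7.06²)]^(1/4) = 93.32 K.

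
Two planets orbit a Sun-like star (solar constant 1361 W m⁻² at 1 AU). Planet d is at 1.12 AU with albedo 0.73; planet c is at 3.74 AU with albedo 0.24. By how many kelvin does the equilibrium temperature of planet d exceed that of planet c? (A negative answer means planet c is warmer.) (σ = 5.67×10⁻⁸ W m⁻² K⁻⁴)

T_eq = [S₀(1−A)/(4σd²)]^(1/4), so T ∝ (1−A)^(1/4) / √d.
T₁ = [1361×0.27/(4×5.67×10⁻⁸×1.12²)]^(1/4) = 189.58 K.
T₂ = [1361×0.76/(4×5.67×10⁻⁸×3.74²)]^(1/4) = 134.38 K.

ΔT ≈ 55.2 K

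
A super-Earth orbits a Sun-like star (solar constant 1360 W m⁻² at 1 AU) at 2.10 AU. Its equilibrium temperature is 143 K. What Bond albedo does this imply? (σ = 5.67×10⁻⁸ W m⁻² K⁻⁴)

A ≈ 0.69

Flux at 2.10 AU: S = 1360/2.10² = 308 W m⁻².
From T_eq⁴ = S(1−A)/(4σ): 1−A = 4σT_eq⁴/S.
1−A = 4 × 5.67×10⁻⁸ × (143)⁴ / 308 = 0.308.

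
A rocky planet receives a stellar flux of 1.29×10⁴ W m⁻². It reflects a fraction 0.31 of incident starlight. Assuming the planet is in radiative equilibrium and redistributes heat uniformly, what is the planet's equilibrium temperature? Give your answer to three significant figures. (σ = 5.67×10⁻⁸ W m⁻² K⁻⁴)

T_eq ≈ 445 K

Energy balance: absorbed = emitted ⇒ πR²·S(1−A) = 4πR²·σT_eq⁴, so T_eq⁴ = S(1−A)/(4σ).
T_eq = [1.29×10⁴ × 0.69 / (4 × 5.67×10⁻⁸)]^(1/4) = (3.92×10¹⁰)^(1/4) = 445 K.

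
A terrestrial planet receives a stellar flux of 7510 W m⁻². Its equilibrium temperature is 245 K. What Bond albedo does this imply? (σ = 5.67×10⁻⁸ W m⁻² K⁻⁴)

From T_eq⁴ = S(1−A)/(4σ): 1−A = 4σT_eq⁴/S.
1−A = 4 × 5.67×10⁻⁸ × (245)⁴ / 7510 = 0.109.

A ≈ 0.89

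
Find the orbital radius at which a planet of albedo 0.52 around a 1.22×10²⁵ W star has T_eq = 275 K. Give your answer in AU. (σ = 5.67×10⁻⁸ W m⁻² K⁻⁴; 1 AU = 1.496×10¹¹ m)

From T_eq⁴ = L(1−A)/(16πσd²): d = √[L(1−A)/(16πσT_eq⁴)].
d = √[1.22×10²⁵ × 0.48 / (16π × 5.67×10⁻⁸ × (275)⁴)] = 1.90×10¹⁰ m = 0.127 AU.

d ≈ 0.127 AU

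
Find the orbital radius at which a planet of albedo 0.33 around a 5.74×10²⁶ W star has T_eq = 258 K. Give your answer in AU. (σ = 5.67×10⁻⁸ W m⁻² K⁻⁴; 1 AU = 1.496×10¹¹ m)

d ≈ 1.17 AU

From T_eq⁴ = L(1−A)/(16πσd²): d = √[L(1−A)/(16πσT_eq⁴)].
d = √[5.74×10²⁶ × 0.67 / (16π × 5.67×10⁻⁸ × (258)⁴)] = 1.75×10¹¹ m = 1.17 AU.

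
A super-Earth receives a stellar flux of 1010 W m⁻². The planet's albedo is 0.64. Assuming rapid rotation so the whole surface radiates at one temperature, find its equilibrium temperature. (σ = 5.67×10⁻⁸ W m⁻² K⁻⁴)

Energy balance: absorbed = emitted ⇒ πR²·S(1−A) = 4πR²·σT_eq⁴, so T_eq⁴ = S(1−A)/(4σ).
T_eq = [1010 × 0.36 / (4 × 5.67×10⁻⁸)]^(1/4) = (1.60×10⁹)^(1/4) = 200 K.

T_eq ≈ 200 K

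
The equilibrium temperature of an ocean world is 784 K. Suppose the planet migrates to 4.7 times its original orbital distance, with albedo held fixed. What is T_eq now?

T_eq ≈ 362 K

T_eq ∝ L^(1/4) · d^(−1/2).
T′ = 784 / 4.7^(1/2) = 362 K.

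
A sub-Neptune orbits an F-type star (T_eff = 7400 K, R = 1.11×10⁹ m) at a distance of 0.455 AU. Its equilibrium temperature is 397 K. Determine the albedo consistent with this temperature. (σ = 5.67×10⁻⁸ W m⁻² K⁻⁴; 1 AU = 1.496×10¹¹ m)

d = 0.455 AU = 6.81×10¹⁰ m.
L = 4πR_⋆²σT_⋆⁴ = 4π(1.11×10⁹)² × 5.67×10⁻⁸ × (7400)⁴ = 2.63×10²⁷ W.
S = L/(4πd²) = 4.52×10⁴ W m⁻².
From T_eq⁴ = S(1−A)/(4σ): 1−A = 4σT_eq⁴/S.
1−A = 4 × 5.67×10⁻⁸ × (397)⁴ / 4.52×10⁴ = 0.125.

A ≈ 0.88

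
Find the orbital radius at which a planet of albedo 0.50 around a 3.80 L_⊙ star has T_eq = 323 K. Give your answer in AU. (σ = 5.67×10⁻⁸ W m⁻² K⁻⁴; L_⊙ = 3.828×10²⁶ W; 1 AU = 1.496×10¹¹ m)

d ≈ 1.02 AU

L = 3.80 × 3.828×10²⁶ = 1.45×10²⁷ W.
From T_eq⁴ = L(1−A)/(16πσd²): d = √[L(1−A)/(16πσT_eq⁴)].
d = √[1.45×10²⁷ × 0.50 / (16π × 5.67×10⁻⁸ × (323)⁴)] = 1.53×10¹¹ m = 1.02 AU.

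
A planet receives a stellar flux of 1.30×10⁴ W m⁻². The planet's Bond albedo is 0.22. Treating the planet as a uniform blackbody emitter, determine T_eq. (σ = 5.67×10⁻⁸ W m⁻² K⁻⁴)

Energy balance: absorbed = emitted ⇒ πR²·S(1−A) = 4πR²·σT_eq⁴, so T_eq⁴ = S(1−A)/(4σ).
T_eq = [1.30×10⁴ × 0.78 / (4 × 5.67×10⁻⁸)]^(1/4) = (4.47×10¹⁰)^(1/4) = 460 K.

T_eq ≈ 460 K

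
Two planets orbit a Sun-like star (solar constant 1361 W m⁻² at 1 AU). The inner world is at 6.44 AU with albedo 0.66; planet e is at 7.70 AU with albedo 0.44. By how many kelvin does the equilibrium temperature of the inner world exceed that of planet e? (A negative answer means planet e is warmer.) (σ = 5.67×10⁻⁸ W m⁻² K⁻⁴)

T_eq = [S₀(1−A)/(4σd²)]^(1/4), so T ∝ (1−A)^(1/4) / √d.
T₁ = [1361×0.34/(4×5.67×10⁻⁸×6.44²)]^(1/4) = 83.75 K.
T₂ = [1361×0.56/(4×5.67×10⁻⁸×7.70²)]^(1/4) = 86.77 K.

ΔT ≈ -3.0 K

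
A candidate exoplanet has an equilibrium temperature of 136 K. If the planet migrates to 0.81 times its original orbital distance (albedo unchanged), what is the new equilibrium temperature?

T_eq ≈ 151 K

T_eq ∝ L^(1/4) · d^(−1/2).
T′ = 136 / 0.81^(1/2) = 151 K.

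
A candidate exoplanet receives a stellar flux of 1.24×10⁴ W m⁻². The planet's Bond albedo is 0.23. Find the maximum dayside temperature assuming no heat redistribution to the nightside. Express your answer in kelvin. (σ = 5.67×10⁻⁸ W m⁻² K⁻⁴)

T_ss ≈ 641 K

With no redistribution each surface element balances locally: S(1−A) = σT⁴.
T = [1.24×10⁴ × 0.77 / 5.67×10⁻⁸]^(1/4) = (1.68×10¹¹)^(1/4) = 641 K.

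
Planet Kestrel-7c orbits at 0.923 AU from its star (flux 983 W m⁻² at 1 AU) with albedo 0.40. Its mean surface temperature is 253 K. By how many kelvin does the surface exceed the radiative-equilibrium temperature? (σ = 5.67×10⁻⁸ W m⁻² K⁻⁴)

S = 983/0.923² = 1154 W m⁻².
T_eq = [S(1−A)/(4σ)]^(1/4) = [1154×0.60/(4×5.67×10⁻⁸)]^(1/4) = 235.1 K.
ΔT = T_surf − T_eq = 253 − 235.1.

ΔT ≈ 17.9 K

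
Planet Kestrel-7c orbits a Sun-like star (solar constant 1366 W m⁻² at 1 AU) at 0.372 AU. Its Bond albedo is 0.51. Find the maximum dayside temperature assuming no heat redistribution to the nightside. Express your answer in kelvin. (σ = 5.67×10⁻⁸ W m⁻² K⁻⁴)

T_ss ≈ 540 K

Flux at 0.372 AU: S = 1366/0.372² = 9870 W m⁻².
With no redistribution each surface element balances locally: S(1−A) = σT⁴.
T = [9870 × 0.49 / 5.67×10⁻⁸]^(1/4) = (8.53×10¹⁰)^(1/4) = 540 K.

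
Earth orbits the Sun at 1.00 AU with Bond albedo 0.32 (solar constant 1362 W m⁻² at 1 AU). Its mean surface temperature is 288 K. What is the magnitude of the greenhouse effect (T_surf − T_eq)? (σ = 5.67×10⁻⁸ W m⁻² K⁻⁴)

ΔT ≈ 35.2 K

S = 1362/1.00² = 1362 W m⁻².
T_eq = [S(1−A)/(4σ)]^(1/4) = [1362×0.68/(4×5.67×10⁻⁸)]^(1/4) = 252.8 K.
ΔT = T_surf − T_eq = 288 − 252.8.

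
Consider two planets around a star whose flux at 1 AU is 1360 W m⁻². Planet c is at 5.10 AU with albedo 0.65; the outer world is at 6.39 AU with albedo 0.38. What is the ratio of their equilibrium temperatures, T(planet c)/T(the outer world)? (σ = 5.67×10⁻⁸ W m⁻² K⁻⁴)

T_eq = [S₀(1−A)/(4σd²)]^(1/4), so T ∝ (1−A)^(1/4) / √d.
T₁ = [1360×0.35/(4×5.67×10⁻⁸×5.10²)]^(1/4) = 94.78 K.
T₂ = [1360×0.62/(4×5.67×10⁻⁸×6.39²)]^(1/4) = 97.68 K.

T₁/T₂ ≈ 0.970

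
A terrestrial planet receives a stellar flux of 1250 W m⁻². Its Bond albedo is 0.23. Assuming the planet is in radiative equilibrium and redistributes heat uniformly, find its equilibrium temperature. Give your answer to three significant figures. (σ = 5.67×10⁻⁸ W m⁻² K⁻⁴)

T_eq ≈ 255 K

Energy balance: absorbed = emitted ⇒ πR²·S(1−A) = 4πR²·σT_eq⁴, so T_eq⁴ = S(1−A)/(4σ).
T_eq = [1250 × 0.77 / (4 × 5.67×10⁻⁸)]^(1/4) = (4.24×10⁹)^(1/4) = 255 K.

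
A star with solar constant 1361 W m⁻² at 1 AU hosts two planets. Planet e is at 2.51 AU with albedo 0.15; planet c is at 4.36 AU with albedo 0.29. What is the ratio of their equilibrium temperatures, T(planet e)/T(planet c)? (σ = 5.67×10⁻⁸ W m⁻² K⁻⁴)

T_eq = [S₀(1−A)/(4σd²)]^(1/4), so T ∝ (1−A)^(1/4) / √d.
T₁ = [1361×0.85/(4×5.67×10⁻⁸×2.51²)]^(1/4) = 168.68 K.
T₂ = [1361×0.71/(4×5.67×10⁻⁸×4.36²)]^(1/4) = 122.36 K.

T₁/T₂ ≈ 1.379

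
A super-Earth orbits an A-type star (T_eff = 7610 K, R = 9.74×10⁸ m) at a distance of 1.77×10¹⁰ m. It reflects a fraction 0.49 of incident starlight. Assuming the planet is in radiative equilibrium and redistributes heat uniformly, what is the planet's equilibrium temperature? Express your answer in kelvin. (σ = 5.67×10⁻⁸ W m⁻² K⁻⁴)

T_eq ≈ 1070 K

L = 4πR_⋆²σT_⋆⁴ = 4π(9.74×10⁸)² × 5.67×10⁻⁸ × (7610)⁴ = 2.27×10²⁷ W.
S = L/(4πd²) = 5.76×10⁵ W m⁻².
Energy balance: absorbed = emitted ⇒ πR²·S(1−A) = 4πR²·σT_eq⁴, so T_eq⁴ = S(1−A)/(4σ).
T_eq = [5.76×10⁵ × 0.51 / (4 × 5.67×10⁻⁸)]^(1/4) = (1.29×10¹²)^(1/4) = 1070 K.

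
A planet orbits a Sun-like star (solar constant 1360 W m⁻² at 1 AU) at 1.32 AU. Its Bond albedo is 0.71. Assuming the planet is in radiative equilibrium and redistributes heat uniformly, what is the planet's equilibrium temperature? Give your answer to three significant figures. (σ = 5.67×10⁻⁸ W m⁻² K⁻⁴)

Flux at 1.32 AU: S = 1360/1.32² = 781 W m⁻².
Energy balance: absorbed = emitted ⇒ πR²·S(1−A) = 4πR²·σT_eq⁴, so T_eq⁴ = S(1−A)/(4σ).
T_eq = [781 × 0.29 / (4 × 5.67×10⁻⁸)]^(1/4) = (9.98×10⁸)^(1/4) = 178 K.

T_eq ≈ 178 K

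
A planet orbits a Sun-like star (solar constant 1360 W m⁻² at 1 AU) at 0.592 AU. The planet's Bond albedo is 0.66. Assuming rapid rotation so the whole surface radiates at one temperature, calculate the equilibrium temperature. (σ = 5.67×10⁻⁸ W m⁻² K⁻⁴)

Flux at 0.592 AU: S = 1360/0.592² = 3880 W m⁻².
Energy balance: absorbed = emitted ⇒ πR²·S(1−A) = 4πR²·σT_eq⁴, so T_eq⁴ = S(1−A)/(4σ).
T_eq = [3880 × 0.34 / (4 × 5.67×10⁻⁸)]^(1/4) = (5.82×10⁹)^(1/4) = 276 K.

T_eq ≈ 276 K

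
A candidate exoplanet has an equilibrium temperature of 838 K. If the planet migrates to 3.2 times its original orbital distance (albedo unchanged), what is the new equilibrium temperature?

T_eq ∝ L^(1/4) · d^(−1/2).
T′ = 838 / 3.2^(1/2) = 468 K.

T_eq ≈ 468 K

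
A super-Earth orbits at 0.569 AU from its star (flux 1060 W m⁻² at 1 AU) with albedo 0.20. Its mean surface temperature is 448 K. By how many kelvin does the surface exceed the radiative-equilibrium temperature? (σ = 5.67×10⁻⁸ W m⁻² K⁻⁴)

S = 1060/0.569² = 3274 W m⁻².
T_eq = [S(1−A)/(4σ)]^(1/4) = [3274×0.80/(4×5.67×10⁻⁸)]^(1/4) = 327.8 K.
ΔT = T_surf − T_eq = 448 − 327.8.

ΔT ≈ 120.2 K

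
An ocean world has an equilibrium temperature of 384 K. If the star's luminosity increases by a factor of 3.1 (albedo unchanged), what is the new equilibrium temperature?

T_eq ∝ L^(1/4) · d^(−1/2).
T′ = 384 × 3.1^(1/4) = 510 K.

T_eq ≈ 510 K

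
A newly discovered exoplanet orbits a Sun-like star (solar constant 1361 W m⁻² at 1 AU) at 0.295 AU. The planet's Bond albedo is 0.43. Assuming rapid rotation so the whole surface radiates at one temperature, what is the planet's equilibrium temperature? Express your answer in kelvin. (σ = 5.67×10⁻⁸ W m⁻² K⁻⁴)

T_eq ≈ 445 K

Flux at 0.295 AU: S = 1361/0.295² = 1.56×10⁴ W m⁻².
Energy balance: absorbed = emitted ⇒ πR²·S(1−A) = 4πR²·σT_eq⁴, so T_eq⁴ = S(1−A)/(4σ).
T_eq = [1.56×10⁴ × 0.57 / (4 × 5.67×10⁻⁸)]^(1/4) = (3.93×10¹⁰)^(1/4) = 445 K.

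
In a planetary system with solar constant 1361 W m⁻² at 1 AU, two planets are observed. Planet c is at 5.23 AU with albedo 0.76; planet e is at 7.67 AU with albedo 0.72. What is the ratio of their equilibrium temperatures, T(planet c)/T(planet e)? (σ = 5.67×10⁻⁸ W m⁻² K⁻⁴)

T₁/T₂ ≈ 1.165

T_eq = [S₀(1−A)/(4σd²)]^(1/4), so T ∝ (1−A)^(1/4) / √d.
T₁ = [1361×0.24/(4×5.67×10⁻⁸×5.23²)]^(1/4) = 85.18 K.
T₂ = [1361×0.28/(4×5.67×10⁻⁸×7.67²)]^(1/4) = 73.10 K.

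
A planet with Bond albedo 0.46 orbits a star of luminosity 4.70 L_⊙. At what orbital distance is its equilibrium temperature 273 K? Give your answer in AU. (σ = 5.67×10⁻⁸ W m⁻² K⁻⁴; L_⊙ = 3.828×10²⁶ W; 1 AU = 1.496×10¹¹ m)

d ≈ 1.66 AU

L = 4.70 × 3.828×10²⁶ = 1.80×10²⁷ W.
From T_eq⁴ = L(1−A)/(16πσd²): d = √[L(1−A)/(16πσT_eq⁴)].
d = √[1.80×10²⁷ × 0.54 / (16π × 5.67×10⁻⁸ × (273)⁴)] = 2.48×10¹¹ m = 1.66 AU.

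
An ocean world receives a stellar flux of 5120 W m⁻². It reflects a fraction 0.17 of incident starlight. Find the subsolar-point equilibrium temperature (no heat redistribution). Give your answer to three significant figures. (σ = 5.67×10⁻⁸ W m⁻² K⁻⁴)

T_ss ≈ 523 K

At the subsolar point the surface absorbs S(1−A) and emits σT⁴ per unit area — no factor of 4, since only the local patch is in balance.
T = [5120 × 0.83 / 5.67×10⁻⁸]^(1/4) = (7.49×10¹⁰)^(1/4) = 523 K.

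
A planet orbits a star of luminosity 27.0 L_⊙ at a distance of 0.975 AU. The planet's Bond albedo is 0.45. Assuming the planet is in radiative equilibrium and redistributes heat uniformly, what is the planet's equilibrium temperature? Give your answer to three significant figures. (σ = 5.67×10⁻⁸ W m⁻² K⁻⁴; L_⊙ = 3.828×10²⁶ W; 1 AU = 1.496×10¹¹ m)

d = 0.975 AU = 1.46×10¹¹ m.
L = 27.0 × 3.828×10²⁶ = 1.03×10²⁸ W.
Flux: S = L/(4πd²) = 1.03×10²⁸/(4π×(1.46×10¹¹)²) = 3.87×10⁴ W m⁻².
Energy balance: absorbed = emitted ⇒ πR²·S(1−A) = 4πR²·σT_eq⁴, so T_eq⁴ = S(1−A)/(4σ).
T_eq = [3.87×10⁴ × 0.55 / (4 × 5.67×10⁻⁸)]^(1/4) = (9.38×10¹⁰)^(1/4) = 553 K.

T_eq ≈ 553 K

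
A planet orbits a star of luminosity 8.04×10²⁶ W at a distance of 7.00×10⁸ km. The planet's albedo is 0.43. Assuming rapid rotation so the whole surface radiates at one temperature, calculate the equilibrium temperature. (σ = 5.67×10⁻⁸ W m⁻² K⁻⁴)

d = 7.00×10⁸ km = 7.00×10¹¹ m.
Flux: S = L/(4πd²) = 8.04×10²⁶/(4π×(7.00×10¹¹)²) = 131 W m⁻².
Energy balance: absorbed = emitted ⇒ πR²·S(1−A) = 4πR²·σT_eq⁴, so T_eq⁴ = S(1−A)/(4σ).
T_eq = [131 × 0.57 / (4 × 5.67×10⁻⁸)]^(1/4) = (3.28×10⁸)^(1/4) = 135 K.

T_eq ≈ 135 K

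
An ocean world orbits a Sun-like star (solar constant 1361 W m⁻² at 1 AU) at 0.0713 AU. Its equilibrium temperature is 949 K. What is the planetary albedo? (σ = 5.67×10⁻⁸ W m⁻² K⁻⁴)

A ≈ 0.31

Flux at 0.0713 AU: S = 1361/0.0713² = 2.68×10⁵ W m⁻².
From T_eq⁴ = S(1−A)/(4σ): 1−A = 4σT_eq⁴/S.
1−A = 4 × 5.67×10⁻⁸ × (949)⁴ / 2.68×10⁵ = 0.687.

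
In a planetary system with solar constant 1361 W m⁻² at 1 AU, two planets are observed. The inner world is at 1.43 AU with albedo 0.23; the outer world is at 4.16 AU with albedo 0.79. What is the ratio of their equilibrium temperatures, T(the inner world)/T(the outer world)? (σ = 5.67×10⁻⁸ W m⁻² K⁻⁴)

T₁/T₂ ≈ 2.360

T_eq = [S₀(1−A)/(4σd²)]^(1/4), so T ∝ (1−A)^(1/4) / √d.
T₁ = [1361×0.77/(4×5.67×10⁻⁸×1.43²)]^(1/4) = 218.03 K.
T₂ = [1361×0.21/(4×5.67×10⁻⁸×4.16²)]^(1/4) = 92.38 K.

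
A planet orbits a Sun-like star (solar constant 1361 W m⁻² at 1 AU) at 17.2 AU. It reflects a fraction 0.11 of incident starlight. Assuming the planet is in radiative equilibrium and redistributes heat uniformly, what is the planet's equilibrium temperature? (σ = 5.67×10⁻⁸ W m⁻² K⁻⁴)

T_eq ≈ 65.2 K

Flux at 17.2 AU: S = 1361/17.2² = 4.60 W m⁻².
Energy balance: absorbed = emitted ⇒ πR²·S(1−A) = 4πR²·σT_eq⁴, so T_eq⁴ = S(1−A)/(4σ).
T_eq = [4.60 × 0.89 / (4 × 5.67×10⁻⁸)]^(1/4) = (1.81×10⁷)^(1/4) = 65.2 K.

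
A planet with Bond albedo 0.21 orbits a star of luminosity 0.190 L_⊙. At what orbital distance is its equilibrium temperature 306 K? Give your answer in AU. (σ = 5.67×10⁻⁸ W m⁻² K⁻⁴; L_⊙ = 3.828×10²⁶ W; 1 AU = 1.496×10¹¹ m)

L = 0.190 × 3.828×10²⁶ = 7.27×10²⁵ W.
From T_eq⁴ = L(1−A)/(16πσd²): d = √[L(1−A)/(16πσT_eq⁴)].
d = √[7.27×10²⁵ × 0.79 / (16π × 5.67×10⁻⁸ × (306)⁴)] = 4.80×10¹⁰ m = 0.321 AU.

d ≈ 0.321 AU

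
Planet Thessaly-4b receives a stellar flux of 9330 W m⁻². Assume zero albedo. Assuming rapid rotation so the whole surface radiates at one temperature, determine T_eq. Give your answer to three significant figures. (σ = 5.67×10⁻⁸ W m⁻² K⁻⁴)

Energy balance: absorbed = emitted ⇒ πR²·S(1−A) = 4πR²·σT_eq⁴, so T_eq⁴ = S(1−A)/(4σ).
T_eq = [9330 × 1.00 / (4 × 5.67×10⁻⁸)]^(1/4) = (4.11×10¹⁰)^(1/4) = 450 K.

T_eq ≈ 450 K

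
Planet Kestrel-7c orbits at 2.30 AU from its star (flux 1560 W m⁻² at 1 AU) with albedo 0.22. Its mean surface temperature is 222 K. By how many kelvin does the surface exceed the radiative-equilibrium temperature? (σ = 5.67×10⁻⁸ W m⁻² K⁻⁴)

ΔT ≈ 43.5 K

S = 1560/2.30² = 294.9 W m⁻².
T_eq = [S(1−A)/(4σ)]^(1/4) = [294.9×0.78/(4×5.67×10⁻⁸)]^(1/4) = 178.5 K.
ΔT = T_surf − T_eq = 222 − 178.5.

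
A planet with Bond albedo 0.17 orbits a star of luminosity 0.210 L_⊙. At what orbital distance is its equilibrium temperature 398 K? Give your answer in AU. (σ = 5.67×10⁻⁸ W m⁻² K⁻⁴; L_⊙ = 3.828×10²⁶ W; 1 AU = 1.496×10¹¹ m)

L = 0.210 × 3.828×10²⁶ = 8.04×10²⁵ W.
From T_eq⁴ = L(1−A)/(16πσd²): d = √[L(1−A)/(16πσT_eq⁴)].
d = √[8.04×10²⁵ × 0.83 / (16π × 5.67×10⁻⁸ × (398)⁴)] = 3.05×10¹⁰ m = 0.204 AU.

d ≈ 0.204 AU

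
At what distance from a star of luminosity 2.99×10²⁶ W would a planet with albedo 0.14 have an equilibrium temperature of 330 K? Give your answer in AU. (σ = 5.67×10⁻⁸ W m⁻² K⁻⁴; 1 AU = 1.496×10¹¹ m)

d ≈ 0.583 AU

From T_eq⁴ = L(1−A)/(16πσd²): d = √[L(1−A)/(16πσT_eq⁴)].
d = √[2.99×10²⁶ × 0.86 / (16π × 5.67×10⁻⁸ × (330)⁴)] = 8.72×10¹⁰ m = 0.583 AU.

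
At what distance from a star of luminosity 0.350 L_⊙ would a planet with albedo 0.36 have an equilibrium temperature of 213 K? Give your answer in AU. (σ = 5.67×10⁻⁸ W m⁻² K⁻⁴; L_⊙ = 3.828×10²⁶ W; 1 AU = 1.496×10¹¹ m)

L = 0.350 × 3.828×10²⁶ = 1.34×10²⁶ W.
From T_eq⁴ = L(1−A)/(16πσd²): d = √[L(1−A)/(16πσT_eq⁴)].
d = √[1.34×10²⁶ × 0.64 / (16π × 5.67×10⁻⁸ × (213)⁴)] = 1.21×10¹¹ m = 0.808 AU.

d ≈ 0.808 AU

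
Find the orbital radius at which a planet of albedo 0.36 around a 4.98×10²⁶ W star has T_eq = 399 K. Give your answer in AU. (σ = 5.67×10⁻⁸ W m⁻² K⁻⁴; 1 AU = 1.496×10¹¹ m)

From T_eq⁴ = L(1−A)/(16πσd²): d = √[L(1−A)/(16πσT_eq⁴)].
d = √[4.98×10²⁶ × 0.64 / (16π × 5.67×10⁻⁸ × (399)⁴)] = 6.64×10¹⁰ m = 0.444 AU.

d ≈ 0.444 AU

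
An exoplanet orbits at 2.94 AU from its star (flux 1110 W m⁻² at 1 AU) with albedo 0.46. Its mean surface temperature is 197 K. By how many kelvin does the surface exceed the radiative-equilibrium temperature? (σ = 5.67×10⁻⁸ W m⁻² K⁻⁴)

ΔT ≈ 64.8 K

S = 1110/2.94² = 128.4 W m⁻².
T_eq = [S(1−A)/(4σ)]^(1/4) = [128.4×0.54/(4×5.67×10⁻⁸)]^(1/4) = 132.2 K.
ΔT = T_surf − T_eq = 197 − 132.2.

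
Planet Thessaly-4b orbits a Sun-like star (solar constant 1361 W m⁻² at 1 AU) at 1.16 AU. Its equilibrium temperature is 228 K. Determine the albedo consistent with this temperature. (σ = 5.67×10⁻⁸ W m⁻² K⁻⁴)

Flux at 1.16 AU: S = 1361/1.16² = 1010 W m⁻².
From T_eq⁴ = S(1−A)/(4σ): 1−A = 4σT_eq⁴/S.
1−A = 4 × 5.67×10⁻⁸ × (228)⁴ / 1010 = 0.606.

A ≈ 0.39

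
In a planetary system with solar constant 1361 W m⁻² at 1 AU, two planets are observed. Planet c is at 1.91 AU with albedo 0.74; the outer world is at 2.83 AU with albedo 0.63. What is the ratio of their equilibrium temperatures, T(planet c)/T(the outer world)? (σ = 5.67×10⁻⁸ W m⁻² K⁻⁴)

T₁/T₂ ≈ 1.114

T_eq = [S₀(1−A)/(4σd²)]^(1/4), so T ∝ (1−A)^(1/4) / √d.
T₁ = [1361×0.26/(4×5.67×10⁻⁸×1.91²)]^(1/4) = 143.81 K.
T₂ = [1361×0.37/(4×5.67×10⁻⁸×2.83²)]^(1/4) = 129.04 K.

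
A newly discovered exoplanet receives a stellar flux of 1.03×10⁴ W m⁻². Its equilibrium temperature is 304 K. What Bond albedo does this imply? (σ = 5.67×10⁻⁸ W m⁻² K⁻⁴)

From T_eq⁴ = S(1−A)/(4σ): 1−A = 4σT_eq⁴/S.
1−A = 4 × 5.67×10⁻⁸ × (304)⁴ / 1.03×10⁴ = 0.188.

A ≈ 0.81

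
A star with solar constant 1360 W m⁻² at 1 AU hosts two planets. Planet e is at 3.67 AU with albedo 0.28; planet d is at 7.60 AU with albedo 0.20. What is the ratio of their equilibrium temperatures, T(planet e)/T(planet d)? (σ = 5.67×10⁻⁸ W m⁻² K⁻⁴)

T_eq = [S₀(1−A)/(4σd²)]^(1/4), so T ∝ (1−A)^(1/4) / √d.
T₁ = [1360×0.72/(4×5.67×10⁻⁸×3.67²)]^(1/4) = 133.81 K.
T₂ = [1360×0.80/(4×5.67×10⁻⁸×7.60²)]^(1/4) = 95.46 K.

T₁/T₂ ≈ 1.402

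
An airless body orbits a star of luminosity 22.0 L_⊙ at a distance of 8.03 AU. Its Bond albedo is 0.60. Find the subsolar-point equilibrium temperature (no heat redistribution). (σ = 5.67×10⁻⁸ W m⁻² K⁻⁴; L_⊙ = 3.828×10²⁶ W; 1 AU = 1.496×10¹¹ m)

T_ss ≈ 239 K

d = 8.03 AU = 1.20×10¹² m.
L = 22.0 × 3.828×10²⁶ = 8.42×10²⁷ W.
Flux: S = L/(4πd²) = 8.42×10²⁷/(4π×(1.20×10¹²)²) = 464 W m⁻².
At the subsolar point the surface absorbs S(1−A) and emits σT⁴ per unit area — no factor of 4, since only the local patch is in balance.
T = [464 × 0.40 / 5.67×10⁻⁸]^(1/4) = (3.28×10⁹)^(1/4) = 239 K.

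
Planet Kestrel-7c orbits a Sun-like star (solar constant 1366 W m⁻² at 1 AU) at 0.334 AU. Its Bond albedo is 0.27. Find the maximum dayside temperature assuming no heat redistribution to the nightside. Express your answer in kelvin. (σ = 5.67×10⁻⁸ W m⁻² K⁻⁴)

Flux at 0.334 AU: S = 1366/0.334² = 1.22×10⁴ W m⁻².
With no redistribution each surface element balances locally: S(1−A) = σT⁴.
T = [1.22×10⁴ × 0.73 / 5.67×10⁻⁸]^(1/4) = (1.58×10¹¹)^(1/4) = 630 K.

T_ss ≈ 630 K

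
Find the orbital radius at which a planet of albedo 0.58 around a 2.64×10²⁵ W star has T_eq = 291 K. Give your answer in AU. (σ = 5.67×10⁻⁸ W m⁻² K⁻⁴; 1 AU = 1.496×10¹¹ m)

From T_eq⁴ = L(1−A)/(16πσd²): d = √[L(1−A)/(16πσT_eq⁴)].
d = √[2.64×10²⁵ × 0.42 / (16π × 5.67×10⁻⁸ × (291)⁴)] = 2.33×10¹⁰ m = 0.156 AU.

d ≈ 0.156 AU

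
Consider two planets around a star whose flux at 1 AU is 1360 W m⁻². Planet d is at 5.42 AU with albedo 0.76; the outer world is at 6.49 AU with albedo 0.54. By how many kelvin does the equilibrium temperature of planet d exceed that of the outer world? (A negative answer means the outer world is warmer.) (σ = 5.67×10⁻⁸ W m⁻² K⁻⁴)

ΔT ≈ -6.3 K

T_eq = [S₀(1−A)/(4σd²)]^(1/4), so T ∝ (1−A)^(1/4) / √d.
T₁ = [1360×0.24/(4×5.67×10⁻⁸×5.42²)]^(1/4) = 83.66 K.
T₂ = [1360×0.46/(4×5.67×10⁻⁸×6.49²)]^(1/4) = 89.96 K.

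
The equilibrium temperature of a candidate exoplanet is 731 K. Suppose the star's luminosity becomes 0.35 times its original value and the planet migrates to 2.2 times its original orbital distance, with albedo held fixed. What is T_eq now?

T_eq ≈ 379 K

T_eq ∝ L^(1/4) · d^(−1/2).
T′ = 731 × 0.35^(1/4) / 2.2^(1/2) = 379 K.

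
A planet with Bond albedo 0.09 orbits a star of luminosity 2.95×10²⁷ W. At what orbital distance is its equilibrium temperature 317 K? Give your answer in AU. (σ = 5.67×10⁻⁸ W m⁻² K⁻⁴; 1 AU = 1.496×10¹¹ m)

d ≈ 2.04 AU

From T_eq⁴ = L(1−A)/(16πσd²): d = √[L(1−A)/(16πσT_eq⁴)].
d = √[2.95×10²⁷ × 0.91 / (16π × 5.67×10⁻⁸ × (317)⁴)] = 3.05×10¹¹ m = 2.04 AU.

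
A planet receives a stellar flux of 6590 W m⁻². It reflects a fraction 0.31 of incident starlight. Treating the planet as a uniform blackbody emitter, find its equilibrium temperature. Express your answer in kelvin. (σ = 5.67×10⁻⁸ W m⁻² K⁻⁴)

T_eq ≈ 376 K

Energy balance: absorbed = emitted ⇒ πR²·S(1−A) = 4πR²·σT_eq⁴, so T_eq⁴ = S(1−A)/(4σ).
T_eq = [6590 × 0.69 / (4 × 5.67×10⁻⁸)]^(1/4) = (2.00×10¹⁰)^(1/4) = 376 K.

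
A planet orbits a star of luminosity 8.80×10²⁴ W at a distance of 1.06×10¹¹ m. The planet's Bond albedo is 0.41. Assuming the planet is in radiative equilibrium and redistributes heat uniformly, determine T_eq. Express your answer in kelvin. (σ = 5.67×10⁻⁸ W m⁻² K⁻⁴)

T_eq ≈ 113 K

Flux: S = L/(4πd²) = 8.80×10²⁴/(4π×(1.06×10¹¹)²) = 62.3 W m⁻².
Energy balance: absorbed = emitted ⇒ πR²·S(1−A) = 4πR²·σT_eq⁴, so T_eq⁴ = S(1−A)/(4σ).
T_eq = [62.3 × 0.59 / (4 × 5.67×10⁻⁸)]^(1/4) = (1.62×10⁸)^(1/4) = 113 K.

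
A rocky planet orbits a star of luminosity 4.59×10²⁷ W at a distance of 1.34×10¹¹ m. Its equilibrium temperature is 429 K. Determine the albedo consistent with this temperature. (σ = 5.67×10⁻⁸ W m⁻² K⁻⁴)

A ≈ 0.62

Flux: S = L/(4πd²) = 4.59×10²⁷/(4π×(1.34×10¹¹)²) = 2.03×10⁴ W m⁻².
From T_eq⁴ = S(1−A)/(4σ): 1−A = 4σT_eq⁴/S.
1−A = 4 × 5.67×10⁻⁸ × (429)⁴ / 2.03×10⁴ = 0.378.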